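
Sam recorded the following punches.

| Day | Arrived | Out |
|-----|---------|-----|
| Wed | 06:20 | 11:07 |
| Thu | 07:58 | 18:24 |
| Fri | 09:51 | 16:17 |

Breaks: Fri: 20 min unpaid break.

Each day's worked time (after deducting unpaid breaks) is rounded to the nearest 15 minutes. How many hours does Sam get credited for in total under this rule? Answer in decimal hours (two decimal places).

Wed: 06:20–11:07 = 4 h 47 min → rounds to 4 h 45 min
Thu: 07:58–18:24 = 10 h 26 min → rounds to 10 h 30 min
Fri: 09:51–16:17 = 6 h 26 min − 20 min = 6 h 6 min → rounds to 6 h 0 min
Total credited: 21 h 15 min.

21.25 hours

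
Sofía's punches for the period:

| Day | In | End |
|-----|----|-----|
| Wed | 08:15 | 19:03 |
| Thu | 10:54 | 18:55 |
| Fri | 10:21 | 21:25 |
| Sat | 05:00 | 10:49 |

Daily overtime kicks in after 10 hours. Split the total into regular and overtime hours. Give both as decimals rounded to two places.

Regular 33.83 hours, overtime 1.87 hours

Wed: 08:15–19:03 = 10 h 48 min
Thu: 10:54–18:55 = 8 h 1 min
Fri: 10:21–21:25 = 11 h 4 min
Sat: 05:00–10:49 = 5 h 49 min
Wed reg 10 h 0 min / OT 0 h 48 min; Thu reg 8 h 1 min / OT 0 h 0 min; Fri reg 10 h 0 min / OT 1 h 4 min; Sat reg 5 h 49 min / OT 0 h 0 min.
Totals: regular 33 h 50 min, overtime 1 h 52 min.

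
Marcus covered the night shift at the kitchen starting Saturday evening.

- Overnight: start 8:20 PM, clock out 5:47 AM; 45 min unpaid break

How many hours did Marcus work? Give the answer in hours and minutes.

8 h 42 min

Overnight: 8:20 PM → midnight = 3 h 40 min; midnight → 5:47 AM = 5 h 47 min; span 9 h 27 min; less 45 min break → 8 h 42 min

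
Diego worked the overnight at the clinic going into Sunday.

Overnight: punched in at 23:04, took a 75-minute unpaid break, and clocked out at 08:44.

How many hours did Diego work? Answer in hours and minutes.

8 h 25 min

Overnight: 23:04 → midnight = 0 h 56 min; midnight → 08:44 = 8 h 44 min; span 9 h 40 min; less 75 min break → 8 h 25 min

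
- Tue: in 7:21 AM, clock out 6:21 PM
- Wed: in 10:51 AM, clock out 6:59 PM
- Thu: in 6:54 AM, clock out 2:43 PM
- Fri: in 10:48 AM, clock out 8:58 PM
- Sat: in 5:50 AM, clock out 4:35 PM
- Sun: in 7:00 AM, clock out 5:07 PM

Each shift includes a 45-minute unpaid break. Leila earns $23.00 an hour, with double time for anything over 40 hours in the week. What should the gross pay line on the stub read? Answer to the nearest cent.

Tue: 7:21 AM–6:21 PM = 11 h 0 min; less 45 min break → 10 h 15 min
Wed: 10:51 AM–6:59 PM = 8 h 8 min; less 45 min break → 7 h 23 min
Thu: 6:54 AM–2:43 PM = 7 h 49 min; less 45 min break → 7 h 4 min
Fri: 10:48 AM–8:58 PM = 10 h 10 min; less 45 min break → 9 h 25 min
Sat: 5:50 AM–4:35 PM = 10 h 45 min; less 45 min break → 10 h 0 min
Sun: 7:00 AM–5:07 PM = 10 h 7 min; less 45 min break → 9 h 22 min
Total worked: 53 h 29 min = 3209 min.
Regular 40 h 0 min = 2400 min at $23.00/h; overtime 13 h 29 min = 809 min at $46.00/h.
Pay = (2400 × $23.00 + 809 × $46.00) ÷ 60 = $1540.23.

$1540.23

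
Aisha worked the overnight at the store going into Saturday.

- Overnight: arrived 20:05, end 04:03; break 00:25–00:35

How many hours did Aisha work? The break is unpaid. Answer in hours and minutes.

Overnight: 20:05 → midnight = 3 h 55 min; midnight → 04:03 = 4 h 3 min; span 7 h 58 min; less 10 min break → 7 h 48 min

7 h 48 min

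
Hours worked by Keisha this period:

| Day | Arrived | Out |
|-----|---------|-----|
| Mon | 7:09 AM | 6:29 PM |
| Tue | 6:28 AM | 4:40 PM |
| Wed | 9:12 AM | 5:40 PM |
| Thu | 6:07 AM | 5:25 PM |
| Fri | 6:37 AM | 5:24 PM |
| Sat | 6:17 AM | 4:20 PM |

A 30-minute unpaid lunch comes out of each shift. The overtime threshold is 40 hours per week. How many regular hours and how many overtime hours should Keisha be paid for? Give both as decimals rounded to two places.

Regular 40.00 hours, overtime 19.13 hours

Mon: 7:09 AM–6:29 PM = 11 h 20 min; less 30 min break → 10 h 50 min
Tue: 6:28 AM–4:40 PM = 10 h 12 min; less 30 min break → 9 h 42 min
Wed: 9:12 AM–5:40 PM = 8 h 28 min; less 30 min break → 7 h 58 min
Thu: 6:07 AM–5:25 PM = 11 h 18 min; less 30 min break → 10 h 48 min
Fri: 6:37 AM–5:24 PM = 10 h 47 min; less 30 min break → 10 h 17 min
Sat: 6:17 AM–4:20 PM = 10 h 3 min; less 30 min break → 9 h 33 min
Total worked: 59 h 8 min = 59.13 h.
Threshold 40 h → overtime 19 h 8 min, regular 40 h 0 min.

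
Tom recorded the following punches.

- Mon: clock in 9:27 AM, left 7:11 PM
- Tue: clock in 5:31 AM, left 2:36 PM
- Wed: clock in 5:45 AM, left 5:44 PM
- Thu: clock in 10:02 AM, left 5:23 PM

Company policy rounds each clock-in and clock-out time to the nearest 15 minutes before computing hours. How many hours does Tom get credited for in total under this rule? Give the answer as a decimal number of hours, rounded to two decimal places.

38.25 hours

Mon: in 9:27 AM→9:30 AM, out 7:11 PM→7:15 PM; 9 h 45 min
Tue: in 5:31 AM→5:30 AM, out 2:36 PM→2:30 PM; 9 h 0 min
Wed: in 5:45 AM→5:45 AM, out 5:44 PM→5:45 PM; 12 h 0 min
Thu: in 10:02 AM→10:00 AM, out 5:23 PM→5:30 PM; 7 h 30 min
Total credited: 38 h 15 min.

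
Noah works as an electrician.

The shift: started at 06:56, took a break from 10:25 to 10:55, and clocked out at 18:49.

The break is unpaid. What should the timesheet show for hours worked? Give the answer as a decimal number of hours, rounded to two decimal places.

The shift: 06:56–18:49 = 11 h 53 min; less 30 min break → 11 h 23 min

11.38 hours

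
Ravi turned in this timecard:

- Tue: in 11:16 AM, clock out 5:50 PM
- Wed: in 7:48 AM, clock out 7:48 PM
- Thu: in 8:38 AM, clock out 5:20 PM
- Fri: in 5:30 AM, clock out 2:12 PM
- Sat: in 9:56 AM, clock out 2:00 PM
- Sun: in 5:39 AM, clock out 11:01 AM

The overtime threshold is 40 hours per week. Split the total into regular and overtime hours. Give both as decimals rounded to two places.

Regular 40.00 hours, overtime 5.40 hours

Tue: 11:16 AM–5:50 PM = 6 h 34 min
Wed: 7:48 AM–7:48 PM = 12 h 0 min
Thu: 8:38 AM–5:20 PM = 8 h 42 min
Fri: 5:30 AM–2:12 PM = 8 h 42 min
Sat: 9:56 AM–2:00 PM = 4 h 4 min
Sun: 5:39 AM–11:01 AM = 5 h 22 min
Total worked: 45 h 24 min = 45.40 h.
Threshold 40 h → overtime 5 h 24 min, regular 40 h 0 min.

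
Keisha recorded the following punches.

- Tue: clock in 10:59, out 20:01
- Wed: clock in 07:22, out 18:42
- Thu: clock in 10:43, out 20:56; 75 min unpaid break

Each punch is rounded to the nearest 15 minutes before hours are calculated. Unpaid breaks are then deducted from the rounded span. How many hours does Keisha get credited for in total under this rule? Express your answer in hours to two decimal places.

29.50 hours

Tue: in 10:59→11:00, out 20:01→20:00; 9 h 0 min
Wed: in 07:22→07:15, out 18:42→18:45; 11 h 30 min
Thu: in 10:43→10:45, out 20:56→21:00; 10 h 15 min − 75 min = 9 h 0 min
Total credited: 29 h 30 min.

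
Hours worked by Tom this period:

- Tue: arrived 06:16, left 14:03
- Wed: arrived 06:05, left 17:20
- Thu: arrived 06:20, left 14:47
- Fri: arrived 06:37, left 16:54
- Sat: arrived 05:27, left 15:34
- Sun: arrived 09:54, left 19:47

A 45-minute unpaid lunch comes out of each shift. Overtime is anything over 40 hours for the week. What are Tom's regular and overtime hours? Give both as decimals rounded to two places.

Regular 40.00 hours, overtime 13.27 hours

Tue: 06:16–14:03 = 7 h 47 min; less 45 min break → 7 h 2 min
Wed: 06:05–17:20 = 11 h 15 min; less 45 min break → 10 h 30 min
Thu: 06:20–14:47 = 8 h 27 min; less 45 min break → 7 h 42 min
Fri: 06:37–16:54 = 10 h 17 min; less 45 min break → 9 h 32 min
Sat: 05:27–15:34 = 10 h 7 min; less 45 min break → 9 h 22 min
Sun: 09:54–19:47 = 9 h 53 min; less 45 min break → 9 h 8 min
Total worked: 53 h 16 min = 53.27 h.
Threshold 40 h → overtime 13 h 16 min, regular 40 h 0 min.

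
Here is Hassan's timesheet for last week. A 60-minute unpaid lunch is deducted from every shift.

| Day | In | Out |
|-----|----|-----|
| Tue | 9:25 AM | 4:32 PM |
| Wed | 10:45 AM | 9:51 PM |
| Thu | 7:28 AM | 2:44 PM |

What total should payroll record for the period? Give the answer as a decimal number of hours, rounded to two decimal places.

22.48 hours

Tue: 9:25 AM–4:32 PM = 7 h 7 min; less 60 min break → 6 h 7 min
Wed: 10:45 AM–9:51 PM = 11 h 6 min; less 60 min break → 10 h 6 min
Thu: 7:28 AM–2:44 PM = 7 h 16 min; less 60 min break → 6 h 16 min
Total: 6 h 7 min + 10 h 6 min + 6 h 16 min = 22 h 29 min.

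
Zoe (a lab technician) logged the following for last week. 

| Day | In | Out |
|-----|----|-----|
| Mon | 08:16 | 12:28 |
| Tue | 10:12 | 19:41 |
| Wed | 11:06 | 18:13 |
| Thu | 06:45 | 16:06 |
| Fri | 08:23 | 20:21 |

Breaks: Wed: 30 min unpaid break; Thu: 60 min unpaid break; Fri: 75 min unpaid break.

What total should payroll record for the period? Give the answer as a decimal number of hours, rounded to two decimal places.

39.37 hours

Mon: 08:16–12:28 = 4 h 12 min
Tue: 10:12–19:41 = 9 h 29 min
Wed: 11:06–18:13 = 7 h 7 min; less 30 min break → 6 h 37 min
Thu: 06:45–16:06 = 9 h 21 min; less 60 min break → 8 h 21 min
Fri: 08:23–20:21 = 11 h 58 min; less 75 min break → 10 h 43 min
Total: 4 h 12 min + 9 h 29 min + 6 h 37 min + 8 h 21 min + 10 h 43 min = 39 h 22 min.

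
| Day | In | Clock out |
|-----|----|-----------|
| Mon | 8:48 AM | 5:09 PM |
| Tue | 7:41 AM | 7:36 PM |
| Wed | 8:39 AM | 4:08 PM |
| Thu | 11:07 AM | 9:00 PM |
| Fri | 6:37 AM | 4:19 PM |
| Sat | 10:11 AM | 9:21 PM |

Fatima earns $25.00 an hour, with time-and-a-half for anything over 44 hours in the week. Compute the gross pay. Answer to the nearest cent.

$1643.75

Mon: 8:48 AM–5:09 PM = 8 h 21 min
Tue: 7:41 AM–7:36 PM = 11 h 55 min
Wed: 8:39 AM–4:08 PM = 7 h 29 min
Thu: 11:07 AM–9:00 PM = 9 h 53 min
Fri: 6:37 AM–4:19 PM = 9 h 42 min
Sat: 10:11 AM–9:21 PM = 11 h 10 min
Total worked: 58 h 30 min = 3510 min.
Regular 44 h 0 min = 2640 min at $25.00/h; overtime 14 h 30 min = 870 min at $37.50/h.
Pay = (2640 × $25.00 + 870 × $37.50) ÷ 60 = $1643.75.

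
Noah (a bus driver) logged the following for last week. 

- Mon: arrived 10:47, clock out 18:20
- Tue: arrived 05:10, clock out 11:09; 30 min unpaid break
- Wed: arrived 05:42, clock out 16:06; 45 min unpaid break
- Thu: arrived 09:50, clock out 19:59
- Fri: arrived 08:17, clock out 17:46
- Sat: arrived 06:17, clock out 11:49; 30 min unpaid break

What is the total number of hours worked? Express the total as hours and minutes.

47 h 21 min

Mon: 10:47–18:20 = 7 h 33 min
Tue: 05:10–11:09 = 5 h 59 min; less 30 min break → 5 h 29 min
Wed: 05:42–16:06 = 10 h 24 min; less 45 min break → 9 h 39 min
Thu: 09:50–19:59 = 10 h 9 min
Fri: 08:17–17:46 = 9 h 29 min
Sat: 06:17–11:49 = 5 h 32 min; less 30 min break → 5 h 2 min
Total: 7 h 33 min + 5 h 29 min + 9 h 39 min + 10 h 9 min + 9 h 29 min + 5 h 2 min = 47 h 21 min.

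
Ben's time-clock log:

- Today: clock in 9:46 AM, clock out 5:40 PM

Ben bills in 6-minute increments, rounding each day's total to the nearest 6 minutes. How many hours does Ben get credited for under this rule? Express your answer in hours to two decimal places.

Today: 9:46 AM–5:40 PM = 7 h 54 min → rounds to 7 h 54 min

7.90 hours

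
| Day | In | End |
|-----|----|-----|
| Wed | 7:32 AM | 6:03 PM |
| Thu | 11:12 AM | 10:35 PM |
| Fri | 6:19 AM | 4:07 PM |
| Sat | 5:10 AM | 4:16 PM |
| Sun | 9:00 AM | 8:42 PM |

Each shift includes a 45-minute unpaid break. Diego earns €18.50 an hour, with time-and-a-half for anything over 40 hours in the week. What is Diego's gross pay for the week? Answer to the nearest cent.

€1038.31

Wed: 7:32 AM–6:03 PM = 10 h 31 min; less 45 min break → 9 h 46 min
Thu: 11:12 AM–10:35 PM = 11 h 23 min; less 45 min break → 10 h 38 min
Fri: 6:19 AM–4:07 PM = 9 h 48 min; less 45 min break → 9 h 3 min
Sat: 5:10 AM–4:16 PM = 11 h 6 min; less 45 min break → 10 h 21 min
Sun: 9:00 AM–8:42 PM = 11 h 42 min; less 45 min break → 10 h 57 min
Total worked: 50 h 45 min = 3045 min.
Regular 40 h 0 min = 2400 min at €18.50/h; overtime 10 h 45 min = 645 min at €27.75/h.
Pay = (2400 × €18.50 + 645 × €27.75) ÷ 60 = €1038.31.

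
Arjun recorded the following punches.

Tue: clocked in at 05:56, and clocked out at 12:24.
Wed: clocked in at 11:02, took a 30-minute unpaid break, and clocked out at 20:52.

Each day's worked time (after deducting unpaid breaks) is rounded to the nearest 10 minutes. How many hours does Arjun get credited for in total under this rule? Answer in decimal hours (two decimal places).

Tue: 05:56–12:24 = 6 h 28 min → rounds to 6 h 30 min
Wed: 11:02–20:52 = 9 h 50 min − 30 min = 9 h 20 min → rounds to 9 h 20 min
Total credited: 15 h 50 min.

15.83 hours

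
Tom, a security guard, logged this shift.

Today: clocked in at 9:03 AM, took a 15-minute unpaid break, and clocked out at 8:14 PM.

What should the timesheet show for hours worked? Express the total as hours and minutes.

Today: 9:03 AM–8:14 PM = 11 h 11 min; less 15 min break → 10 h 56 min

10 h 56 min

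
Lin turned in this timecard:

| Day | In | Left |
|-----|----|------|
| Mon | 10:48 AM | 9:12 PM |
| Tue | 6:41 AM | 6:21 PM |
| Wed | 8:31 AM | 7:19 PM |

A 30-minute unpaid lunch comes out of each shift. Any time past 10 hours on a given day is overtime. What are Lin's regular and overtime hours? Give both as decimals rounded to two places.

Mon: 10:48 AM–9:12 PM = 10 h 24 min; less 30 min break → 9 h 54 min
Tue: 6:41 AM–6:21 PM = 11 h 40 min; less 30 min break → 11 h 10 min
Wed: 8:31 AM–7:19 PM = 10 h 48 min; less 30 min break → 10 h 18 min
Mon reg 9 h 54 min / OT 0 h 0 min; Tue reg 10 h 0 min / OT 1 h 10 min; Wed reg 10 h 0 min / OT 0 h 18 min.
Totals: regular 29 h 54 min, overtime 1 h 28 min.

Regular 29.90 hours, overtime 1.47 hours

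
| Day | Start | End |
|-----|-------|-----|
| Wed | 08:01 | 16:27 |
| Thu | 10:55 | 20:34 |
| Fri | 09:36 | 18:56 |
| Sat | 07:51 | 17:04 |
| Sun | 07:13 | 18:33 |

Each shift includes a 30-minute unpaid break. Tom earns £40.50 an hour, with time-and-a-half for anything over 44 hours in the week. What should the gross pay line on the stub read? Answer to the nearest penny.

£1871.10

Wed: 08:01–16:27 = 8 h 26 min; less 30 min break → 7 h 56 min
Thu: 10:55–20:34 = 9 h 39 min; less 30 min break → 9 h 9 min
Fri: 09:36–18:56 = 9 h 20 min; less 30 min break → 8 h 50 min
Sat: 07:51–17:04 = 9 h 13 min; less 30 min break → 8 h 43 min
Sun: 07:13–18:33 = 11 h 20 min; less 30 min break → 10 h 50 min
Total worked: 45 h 28 min = 2728 min.
Regular 44 h 0 min = 2640 min at £40.50/h; overtime 1 h 28 min = 88 min at £60.75/h.
Pay = (2640 × £40.50 + 88 × £60.75) ÷ 60 = £1871.10.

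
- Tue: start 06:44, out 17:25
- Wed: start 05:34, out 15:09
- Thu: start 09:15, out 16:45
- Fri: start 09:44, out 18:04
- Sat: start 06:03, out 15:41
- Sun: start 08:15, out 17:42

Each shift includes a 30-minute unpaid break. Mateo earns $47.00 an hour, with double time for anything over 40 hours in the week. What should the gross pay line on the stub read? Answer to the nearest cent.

$3025.23

Tue: 06:44–17:25 = 10 h 41 min; less 30 min break → 10 h 11 min
Wed: 05:34–15:09 = 9 h 35 min; less 30 min break → 9 h 5 min
Thu: 09:15–16:45 = 7 h 30 min; less 30 min break → 7 h 0 min
Fri: 09:44–18:04 = 8 h 20 min; less 30 min break → 7 h 50 min
Sat: 06:03–15:41 = 9 h 38 min; less 30 min break → 9 h 8 min
Sun: 08:15–17:42 = 9 h 27 min; less 30 min break → 8 h 57 min
Total worked: 52 h 11 min = 3131 min.
Regular 40 h 0 min = 2400 min at $47.00/h; overtime 12 h 11 min = 731 min at $94.00/h.
Pay = (2400 × $47.00 + 731 × $94.00) ÷ 60 = $3025.23.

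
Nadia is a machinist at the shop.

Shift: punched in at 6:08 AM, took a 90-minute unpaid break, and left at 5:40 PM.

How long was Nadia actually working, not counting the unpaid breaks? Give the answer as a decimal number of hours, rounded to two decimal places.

10.03 hours

Shift: 6:08 AM–5:40 PM = 11 h 32 min; less 90 min break → 10 h 2 min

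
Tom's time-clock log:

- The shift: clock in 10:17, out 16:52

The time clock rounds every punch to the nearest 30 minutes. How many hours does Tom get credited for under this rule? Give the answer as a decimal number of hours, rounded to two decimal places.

6.50 hours

The shift: in 10:17→10:30, out 16:52→17:00; 6 h 30 min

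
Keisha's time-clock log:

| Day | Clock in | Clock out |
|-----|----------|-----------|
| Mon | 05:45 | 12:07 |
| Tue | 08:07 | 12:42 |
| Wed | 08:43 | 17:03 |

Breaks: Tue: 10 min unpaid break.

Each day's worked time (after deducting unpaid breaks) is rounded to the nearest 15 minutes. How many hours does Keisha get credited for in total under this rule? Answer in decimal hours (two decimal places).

Mon: 05:45–12:07 = 6 h 22 min → rounds to 6 h 15 min
Tue: 08:07–12:42 = 4 h 35 min − 10 min = 4 h 25 min → rounds to 4 h 30 min
Wed: 08:43–17:03 = 8 h 20 min → rounds to 8 h 15 min
Total credited: 19 h 0 min.

19.00 hours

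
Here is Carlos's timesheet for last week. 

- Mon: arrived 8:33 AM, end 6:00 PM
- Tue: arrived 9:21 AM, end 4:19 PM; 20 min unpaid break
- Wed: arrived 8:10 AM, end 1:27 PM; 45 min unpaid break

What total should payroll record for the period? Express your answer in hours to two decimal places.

20.62 hours

Mon: 8:33 AM–6:00 PM = 9 h 27 min
Tue: 9:21 AM–4:19 PM = 6 h 58 min; less 20 min break → 6 h 38 min
Wed: 8:10 AM–1:27 PM = 5 h 17 min; less 45 min break → 4 h 32 min
Total: 9 h 27 min + 6 h 38 min + 4 h 32 min = 20 h 37 min.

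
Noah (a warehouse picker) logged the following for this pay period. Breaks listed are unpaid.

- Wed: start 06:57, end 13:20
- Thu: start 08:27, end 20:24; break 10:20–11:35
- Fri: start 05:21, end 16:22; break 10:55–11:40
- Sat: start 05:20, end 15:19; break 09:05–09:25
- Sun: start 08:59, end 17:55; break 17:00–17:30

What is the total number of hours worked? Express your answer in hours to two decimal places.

Wed: 06:57–13:20 = 6 h 23 min
Thu: 08:27–20:24 = 11 h 57 min; less 75 min break → 10 h 42 min
Fri: 05:21–16:22 = 11 h 1 min; less 45 min break → 10 h 16 min
Sat: 05:20–15:19 = 9 h 59 min; less 20 min break → 9 h 39 min
Sun: 08:59–17:55 = 8 h 56 min; less 30 min break → 8 h 26 min
Total: 6 h 23 min + 10 h 42 min + 10 h 16 min + 9 h 39 min + 8 h 26 min = 45 h 26 min.

45.43 hours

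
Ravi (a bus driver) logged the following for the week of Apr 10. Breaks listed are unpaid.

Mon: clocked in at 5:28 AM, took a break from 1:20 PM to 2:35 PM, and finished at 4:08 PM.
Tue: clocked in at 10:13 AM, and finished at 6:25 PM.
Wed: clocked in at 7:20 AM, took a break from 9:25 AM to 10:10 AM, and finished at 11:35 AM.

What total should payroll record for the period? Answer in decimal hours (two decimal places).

Mon: 5:28 AM–4:08 PM = 10 h 40 min; less 75 min break → 9 h 25 min
Tue: 10:13 AM–6:25 PM = 8 h 12 min
Wed: 7:20 AM–11:35 AM = 4 h 15 min; less 45 min break → 3 h 30 min
Total: 9 h 25 min + 8 h 12 min + 3 h 30 min = 21 h 7 min.

21.12 hours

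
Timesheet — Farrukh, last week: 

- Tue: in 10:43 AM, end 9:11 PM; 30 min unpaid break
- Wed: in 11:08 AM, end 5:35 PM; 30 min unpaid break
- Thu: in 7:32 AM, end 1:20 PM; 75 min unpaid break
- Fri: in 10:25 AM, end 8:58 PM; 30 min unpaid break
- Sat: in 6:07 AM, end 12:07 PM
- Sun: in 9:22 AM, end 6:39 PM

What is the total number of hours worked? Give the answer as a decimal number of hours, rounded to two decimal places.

45.80 hours

Tue: 10:43 AM–9:11 PM = 10 h 28 min; less 30 min break → 9 h 58 min
Wed: 11:08 AM–5:35 PM = 6 h 27 min; less 30 min break → 5 h 57 min
Thu: 7:32 AM–1:20 PM = 5 h 48 min; less 75 min break → 4 h 33 min
Fri: 10:25 AM–8:58 PM = 10 h 33 min; less 30 min break → 10 h 3 min
Sat: 6:07 AM–12:07 PM = 6 h 0 min
Sun: 9:22 AM–6:39 PM = 9 h 17 min
Total: 9 h 58 min + 5 h 57 min + 4 h 33 min + 10 h 3 min + 6 h 0 min + 9 h 17 min = 45 h 48 min.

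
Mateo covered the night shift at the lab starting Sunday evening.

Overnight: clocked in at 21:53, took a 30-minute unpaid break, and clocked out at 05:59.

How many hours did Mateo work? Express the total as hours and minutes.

7 h 36 min

Overnight: 21:53 → midnight = 2 h 7 min; midnight → 05:59 = 5 h 59 min; span 8 h 6 min; less 30 min break → 7 h 36 min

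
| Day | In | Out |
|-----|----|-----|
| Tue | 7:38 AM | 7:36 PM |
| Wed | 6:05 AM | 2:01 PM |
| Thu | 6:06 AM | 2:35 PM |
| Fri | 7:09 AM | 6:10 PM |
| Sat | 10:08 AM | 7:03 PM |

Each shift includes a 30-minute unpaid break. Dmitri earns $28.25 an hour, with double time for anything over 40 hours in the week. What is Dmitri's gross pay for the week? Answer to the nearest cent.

$1458.64

Tue: 7:38 AM–7:36 PM = 11 h 58 min; less 30 min break → 11 h 28 min
Wed: 6:05 AM–2:01 PM = 7 h 56 min; less 30 min break → 7 h 26 min
Thu: 6:06 AM–2:35 PM = 8 h 29 min; less 30 min break → 7 h 59 min
Fri: 7:09 AM–6:10 PM = 11 h 1 min; less 30 min break → 10 h 31 min
Sat: 10:08 AM–7:03 PM = 8 h 55 min; less 30 min break → 8 h 25 min
Total worked: 45 h 49 min = 2749 min.
Regular 40 h 0 min = 2400 min at $28.25/h; overtime 5 h 49 min = 349 min at $56.50/h.
Pay = (2400 × $28.25 + 349 × $56.50) ÷ 60 = $1458.64.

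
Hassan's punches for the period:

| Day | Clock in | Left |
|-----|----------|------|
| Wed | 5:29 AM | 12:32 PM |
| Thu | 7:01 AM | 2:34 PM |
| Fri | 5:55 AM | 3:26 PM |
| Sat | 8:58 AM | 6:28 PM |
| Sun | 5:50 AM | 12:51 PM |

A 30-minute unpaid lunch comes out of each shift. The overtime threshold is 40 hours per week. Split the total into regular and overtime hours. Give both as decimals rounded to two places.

Regular 38.13 hours, overtime 0.00 hours

Wed: 5:29 AM–12:32 PM = 7 h 3 min; less 30 min break → 6 h 33 min
Thu: 7:01 AM–2:34 PM = 7 h 33 min; less 30 min break → 7 h 3 min
Fri: 5:55 AM–3:26 PM = 9 h 31 min; less 30 min break → 9 h 1 min
Sat: 8:58 AM–6:28 PM = 9 h 30 min; less 30 min break → 9 h 0 min
Sun: 5:50 AM–12:51 PM = 7 h 1 min; less 30 min break → 6 h 31 min
Total worked: 38 h 8 min = 38.13 h.
Threshold 40 h → overtime 0 h 0 min, regular 38 h 8 min.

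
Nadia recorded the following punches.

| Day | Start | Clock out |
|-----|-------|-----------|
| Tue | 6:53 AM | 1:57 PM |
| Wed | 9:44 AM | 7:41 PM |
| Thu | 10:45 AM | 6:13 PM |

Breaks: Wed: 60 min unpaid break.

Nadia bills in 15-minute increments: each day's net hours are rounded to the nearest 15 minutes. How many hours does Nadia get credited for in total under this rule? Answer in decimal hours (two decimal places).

23.50 hours

Tue: 6:53 AM–1:57 PM = 7 h 4 min → rounds to 7 h 0 min
Wed: 9:44 AM–7:41 PM = 9 h 57 min − 60 min = 8 h 57 min → rounds to 9 h 0 min
Thu: 10:45 AM–6:13 PM = 7 h 28 min → rounds to 7 h 30 min
Total credited: 23 h 30 min.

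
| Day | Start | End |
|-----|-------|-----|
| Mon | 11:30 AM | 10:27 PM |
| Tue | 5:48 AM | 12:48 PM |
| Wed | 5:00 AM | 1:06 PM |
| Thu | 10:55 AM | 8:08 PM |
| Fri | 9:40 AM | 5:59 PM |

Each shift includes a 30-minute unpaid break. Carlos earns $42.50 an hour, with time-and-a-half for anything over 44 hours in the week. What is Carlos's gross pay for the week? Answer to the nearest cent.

Mon: 11:30 AM–10:27 PM = 10 h 57 min; less 30 min break → 10 h 27 min
Tue: 5:48 AM–12:48 PM = 7 h 0 min; less 30 min break → 6 h 30 min
Wed: 5:00 AM–1:06 PM = 8 h 6 min; less 30 min break → 7 h 36 min
Thu: 10:55 AM–8:08 PM = 9 h 13 min; less 30 min break → 8 h 43 min
Fri: 9:40 AM–5:59 PM = 8 h 19 min; less 30 min break → 7 h 49 min
Total worked: 41 h 5 min = 2465 min.
Regular 41 h 5 min = 2465 min at $42.50/h; overtime 0 h 0 min = 0 min at $63.75/h.
Pay = (2465 × $42.50 + 0 × $63.75) ÷ 60 = $1746.04.

$1746.04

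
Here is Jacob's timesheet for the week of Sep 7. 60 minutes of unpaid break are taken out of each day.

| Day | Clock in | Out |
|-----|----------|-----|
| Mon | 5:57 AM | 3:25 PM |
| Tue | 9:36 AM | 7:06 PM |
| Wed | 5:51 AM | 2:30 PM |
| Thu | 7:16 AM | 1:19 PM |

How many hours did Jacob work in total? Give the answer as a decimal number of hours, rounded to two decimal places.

29.67 hours

Mon: 5:57 AM–3:25 PM = 9 h 28 min; less 60 min break → 8 h 28 min
Tue: 9:36 AM–7:06 PM = 9 h 30 min; less 60 min break → 8 h 30 min
Wed: 5:51 AM–2:30 PM = 8 h 39 min; less 60 min break → 7 h 39 min
Thu: 7:16 AM–1:19 PM = 6 h 3 min; less 60 min break → 5 h 3 min
Total: 8 h 28 min + 8 h 30 min + 7 h 39 min + 5 h 3 min = 29 h 40 min.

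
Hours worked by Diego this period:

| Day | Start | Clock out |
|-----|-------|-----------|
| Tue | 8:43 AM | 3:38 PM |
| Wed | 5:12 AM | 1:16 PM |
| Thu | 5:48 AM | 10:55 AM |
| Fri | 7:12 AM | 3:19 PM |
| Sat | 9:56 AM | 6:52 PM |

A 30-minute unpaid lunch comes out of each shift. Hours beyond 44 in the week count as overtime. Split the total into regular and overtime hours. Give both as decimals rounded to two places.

Regular 34.65 hours, overtime 0.00 hours

Tue: 8:43 AM–3:38 PM = 6 h 55 min; less 30 min break → 6 h 25 min
Wed: 5:12 AM–1:16 PM = 8 h 4 min; less 30 min break → 7 h 34 min
Thu: 5:48 AM–10:55 AM = 5 h 7 min; less 30 min break → 4 h 37 min
Fri: 7:12 AM–3:19 PM = 8 h 7 min; less 30 min break → 7 h 37 min
Sat: 9:56 AM–6:52 PM = 8 h 56 min; less 30 min break → 8 h 26 min
Total worked: 34 h 39 min = 34.65 h.
Threshold 44 h → overtime 0 h 0 min, regular 34 h 39 min.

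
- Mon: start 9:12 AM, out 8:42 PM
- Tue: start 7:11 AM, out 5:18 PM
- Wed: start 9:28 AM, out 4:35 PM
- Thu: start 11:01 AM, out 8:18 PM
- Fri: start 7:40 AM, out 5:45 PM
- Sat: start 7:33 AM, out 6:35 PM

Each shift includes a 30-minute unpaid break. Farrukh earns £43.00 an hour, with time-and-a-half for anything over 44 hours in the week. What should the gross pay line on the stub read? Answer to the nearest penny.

£2674.60

Mon: 9:12 AM–8:42 PM = 11 h 30 min; less 30 min break → 11 h 0 min
Tue: 7:11 AM–5:18 PM = 10 h 7 min; less 30 min break → 9 h 37 min
Wed: 9:28 AM–4:35 PM = 7 h 7 min; less 30 min break → 6 h 37 min
Thu: 11:01 AM–8:18 PM = 9 h 17 min; less 30 min break → 8 h 47 min
Fri: 7:40 AM–5:45 PM = 10 h 5 min; less 30 min break → 9 h 35 min
Sat: 7:33 AM–6:35 PM = 11 h 2 min; less 30 min break → 10 h 32 min
Total worked: 56 h 8 min = 3368 min.
Regular 44 h 0 min = 2640 min at £43.00/h; overtime 12 h 8 min = 728 min at £64.50/h.
Pay = (2640 × £43.00 + 728 × £64.50) ÷ 60 = £2674.60.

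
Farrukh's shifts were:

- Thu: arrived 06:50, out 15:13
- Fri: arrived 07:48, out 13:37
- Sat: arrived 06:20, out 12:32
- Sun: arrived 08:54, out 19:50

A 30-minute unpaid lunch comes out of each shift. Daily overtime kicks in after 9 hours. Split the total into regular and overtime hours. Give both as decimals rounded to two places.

Thu: 06:50–15:13 = 8 h 23 min; less 30 min break → 7 h 53 min
Fri: 07:48–13:37 = 5 h 49 min; less 30 min break → 5 h 19 min
Sat: 06:20–12:32 = 6 h 12 min; less 30 min break → 5 h 42 min
Sun: 08:54–19:50 = 10 h 56 min; less 30 min break → 10 h 26 min
Thu reg 7 h 53 min / OT 0 h 0 min; Fri reg 5 h 19 min / OT 0 h 0 min; Sat reg 5 h 42 min / OT 0 h 0 min; Sun reg 9 h 0 min / OT 1 h 26 min.
Totals: regular 27 h 54 min, overtime 1 h 26 min.

Regular 27.90 hours, overtime 1.43 hours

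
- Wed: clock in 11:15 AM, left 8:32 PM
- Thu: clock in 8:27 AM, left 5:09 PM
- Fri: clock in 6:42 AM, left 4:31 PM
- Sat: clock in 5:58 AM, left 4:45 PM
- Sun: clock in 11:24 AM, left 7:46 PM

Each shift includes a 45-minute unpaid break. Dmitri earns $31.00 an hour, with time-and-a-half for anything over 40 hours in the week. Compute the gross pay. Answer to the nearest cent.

$1388.80

Wed: 11:15 AM–8:32 PM = 9 h 17 min; less 45 min break → 8 h 32 min
Thu: 8:27 AM–5:09 PM = 8 h 42 min; less 45 min break → 7 h 57 min
Fri: 6:42 AM–4:31 PM = 9 h 49 min; less 45 min break → 9 h 4 min
Sat: 5:58 AM–4:45 PM = 10 h 47 min; less 45 min break → 10 h 2 min
Sun: 11:24 AM–7:46 PM = 8 h 22 min; less 45 min break → 7 h 37 min
Total worked: 43 h 12 min = 2592 min.
Regular 40 h 0 min = 2400 min at $31.00/h; overtime 3 h 12 min = 192 min at $46.50/h.
Pay = (2400 × $31.00 + 192 × $46.50) ÷ 60 = $1388.80.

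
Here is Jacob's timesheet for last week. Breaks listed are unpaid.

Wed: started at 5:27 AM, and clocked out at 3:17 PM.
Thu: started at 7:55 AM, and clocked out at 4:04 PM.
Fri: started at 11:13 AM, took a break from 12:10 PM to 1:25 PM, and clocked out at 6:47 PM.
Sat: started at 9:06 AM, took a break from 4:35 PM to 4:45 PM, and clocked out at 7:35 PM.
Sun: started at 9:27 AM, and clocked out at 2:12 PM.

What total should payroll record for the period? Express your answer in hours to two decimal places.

39.37 hours

Wed: 5:27 AM–3:17 PM = 9 h 50 min
Thu: 7:55 AM–4:04 PM = 8 h 9 min
Fri: 11:13 AM–6:47 PM = 7 h 34 min; less 75 min break → 6 h 19 min
Sat: 9:06 AM–7:35 PM = 10 h 29 min; less 10 min break → 10 h 19 min
Sun: 9:27 AM–2:12 PM = 4 h 45 min
Total: 9 h 50 min + 8 h 9 min + 6 h 19 min + 10 h 19 min + 4 h 45 min = 39 h 22 min.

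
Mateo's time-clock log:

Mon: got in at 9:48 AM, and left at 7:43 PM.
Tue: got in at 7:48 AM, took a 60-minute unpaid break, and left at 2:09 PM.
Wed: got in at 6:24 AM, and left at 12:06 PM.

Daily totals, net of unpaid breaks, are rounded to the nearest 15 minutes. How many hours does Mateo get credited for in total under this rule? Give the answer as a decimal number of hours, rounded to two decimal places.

21.00 hours

Mon: 9:48 AM–7:43 PM = 9 h 55 min → rounds to 10 h 0 min
Tue: 7:48 AM–2:09 PM = 6 h 21 min − 60 min = 5 h 21 min → rounds to 5 h 15 min
Wed: 6:24 AM–12:06 PM = 5 h 42 min → rounds to 5 h 45 min
Total credited: 21 h 0 min.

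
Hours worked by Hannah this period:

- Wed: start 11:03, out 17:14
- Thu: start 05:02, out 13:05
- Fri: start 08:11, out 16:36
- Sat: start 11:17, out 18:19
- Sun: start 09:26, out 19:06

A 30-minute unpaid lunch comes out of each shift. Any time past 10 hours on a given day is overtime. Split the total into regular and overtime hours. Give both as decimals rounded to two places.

Wed: 11:03–17:14 = 6 h 11 min; less 30 min break → 5 h 41 min
Thu: 05:02–13:05 = 8 h 3 min; less 30 min break → 7 h 33 min
Fri: 08:11–16:36 = 8 h 25 min; less 30 min break → 7 h 55 min
Sat: 11:17–18:19 = 7 h 2 min; less 30 min break → 6 h 32 min
Sun: 09:26–19:06 = 9 h 40 min; less 30 min break → 9 h 10 min
Wed reg 5 h 41 min / OT 0 h 0 min; Thu reg 7 h 33 min / OT 0 h 0 min; Fri reg 7 h 55 min / OT 0 h 0 min; Sat reg 6 h 32 min / OT 0 h 0 min; Sun reg 9 h 10 min / OT 0 h 0 min.
Totals: regular 36 h 51 min, overtime 0 h 0 min.

Regular 36.85 hours, overtime 0.00 hours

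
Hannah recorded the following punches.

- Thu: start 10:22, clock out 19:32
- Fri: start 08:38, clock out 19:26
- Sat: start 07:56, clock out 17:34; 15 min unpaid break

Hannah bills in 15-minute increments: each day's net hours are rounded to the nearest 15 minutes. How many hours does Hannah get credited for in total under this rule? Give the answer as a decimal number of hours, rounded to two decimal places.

29.50 hours

Thu: 10:22–19:32 = 9 h 10 min → rounds to 9 h 15 min
Fri: 08:38–19:26 = 10 h 48 min → rounds to 10 h 45 min
Sat: 07:56–17:34 = 9 h 38 min − 15 min = 9 h 23 min → rounds to 9 h 30 min
Total credited: 29 h 30 min.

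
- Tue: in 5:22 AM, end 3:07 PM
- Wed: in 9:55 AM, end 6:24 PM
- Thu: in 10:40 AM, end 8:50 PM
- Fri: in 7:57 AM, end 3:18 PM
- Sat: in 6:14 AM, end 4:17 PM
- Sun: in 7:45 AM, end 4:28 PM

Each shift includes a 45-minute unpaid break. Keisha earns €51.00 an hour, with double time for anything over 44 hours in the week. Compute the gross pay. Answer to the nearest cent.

€2857.70

Tue: 5:22 AM–3:07 PM = 9 h 45 min; less 45 min break → 9 h 0 min
Wed: 9:55 AM–6:24 PM = 8 h 29 min; less 45 min break → 7 h 44 min
Thu: 10:40 AM–8:50 PM = 10 h 10 min; less 45 min break → 9 h 25 min
Fri: 7:57 AM–3:18 PM = 7 h 21 min; less 45 min break → 6 h 36 min
Sat: 6:14 AM–4:17 PM = 10 h 3 min; less 45 min break → 9 h 18 min
Sun: 7:45 AM–4:28 PM = 8 h 43 min; less 45 min break → 7 h 58 min
Total worked: 50 h 1 min = 3001 min.
Regular 44 h 0 min = 2640 min at €51.00/h; overtime 6 h 1 min = 361 min at €102.00/h.
Pay = (2640 × €51.00 + 361 × €102.00) ÷ 60 = €2857.70.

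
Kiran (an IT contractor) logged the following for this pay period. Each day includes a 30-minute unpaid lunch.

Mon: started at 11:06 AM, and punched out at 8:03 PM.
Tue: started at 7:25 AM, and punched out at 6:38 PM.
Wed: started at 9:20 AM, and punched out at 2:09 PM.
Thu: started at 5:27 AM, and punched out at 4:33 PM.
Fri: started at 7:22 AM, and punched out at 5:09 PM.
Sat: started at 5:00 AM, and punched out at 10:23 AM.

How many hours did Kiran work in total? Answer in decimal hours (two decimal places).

Mon: 11:06 AM–8:03 PM = 8 h 57 min; less 30 min break → 8 h 27 min
Tue: 7:25 AM–6:38 PM = 11 h 13 min; less 30 min break → 10 h 43 min
Wed: 9:20 AM–2:09 PM = 4 h 49 min; less 30 min break → 4 h 19 min
Thu: 5:27 AM–4:33 PM = 11 h 6 min; less 30 min break → 10 h 36 min
Fri: 7:22 AM–5:09 PM = 9 h 47 min; less 30 min break → 9 h 17 min
Sat: 5:00 AM–10:23 AM = 5 h 23 min; less 30 min break → 4 h 53 min
Total: 8 h 27 min + 10 h 43 min + 4 h 19 min + 10 h 36 min + 9 h 17 min + 4 h 53 min = 48 h 15 min.

48.25 hours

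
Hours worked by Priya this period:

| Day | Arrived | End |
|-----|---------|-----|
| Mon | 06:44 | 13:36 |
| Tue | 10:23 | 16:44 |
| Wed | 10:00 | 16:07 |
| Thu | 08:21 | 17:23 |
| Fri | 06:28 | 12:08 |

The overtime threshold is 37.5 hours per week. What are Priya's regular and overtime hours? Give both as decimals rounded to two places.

Mon: 06:44–13:36 = 6 h 52 min
Tue: 10:23–16:44 = 6 h 21 min
Wed: 10:00–16:07 = 6 h 7 min
Thu: 08:21–17:23 = 9 h 2 min
Fri: 06:28–12:08 = 5 h 40 min
Total worked: 34 h 2 min = 34.03 h.
Threshold 37.5 h → overtime 0 h 0 min, regular 34 h 2 min.

Regular 34.03 hours, overtime 0.00 hours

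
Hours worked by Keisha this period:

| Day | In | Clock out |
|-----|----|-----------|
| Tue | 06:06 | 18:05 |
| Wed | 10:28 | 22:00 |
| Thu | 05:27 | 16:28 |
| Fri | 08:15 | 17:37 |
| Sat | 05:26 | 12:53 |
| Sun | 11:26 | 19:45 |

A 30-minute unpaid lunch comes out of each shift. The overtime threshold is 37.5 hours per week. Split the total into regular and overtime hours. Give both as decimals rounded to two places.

Regular 37.50 hours, overtime 19.17 hours

Tue: 06:06–18:05 = 11 h 59 min; less 30 min break → 11 h 29 min
Wed: 10:28–22:00 = 11 h 32 min; less 30 min break → 11 h 2 min
Thu: 05:27–16:28 = 11 h 1 min; less 30 min break → 10 h 31 min
Fri: 08:15–17:37 = 9 h 22 min; less 30 min break → 8 h 52 min
Sat: 05:26–12:53 = 7 h 27 min; less 30 min break → 6 h 57 min
Sun: 11:26–19:45 = 8 h 19 min; less 30 min break → 7 h 49 min
Total worked: 56 h 40 min = 56.67 h.
Threshold 37.5 h → overtime 19 h 10 min, regular 37 h 30 min.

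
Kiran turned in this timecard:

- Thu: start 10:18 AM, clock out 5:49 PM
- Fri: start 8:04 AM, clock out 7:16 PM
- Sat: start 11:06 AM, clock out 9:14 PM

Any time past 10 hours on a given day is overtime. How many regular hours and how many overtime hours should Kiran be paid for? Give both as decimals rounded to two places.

Regular 27.52 hours, overtime 1.33 hours

Thu: 10:18 AM–5:49 PM = 7 h 31 min
Fri: 8:04 AM–7:16 PM = 11 h 12 min
Sat: 11:06 AM–9:14 PM = 10 h 8 min
Thu reg 7 h 31 min / OT 0 h 0 min; Fri reg 10 h 0 min / OT 1 h 12 min; Sat reg 10 h 0 min / OT 0 h 8 min.
Totals: regular 27 h 31 min, overtime 1 h 20 min.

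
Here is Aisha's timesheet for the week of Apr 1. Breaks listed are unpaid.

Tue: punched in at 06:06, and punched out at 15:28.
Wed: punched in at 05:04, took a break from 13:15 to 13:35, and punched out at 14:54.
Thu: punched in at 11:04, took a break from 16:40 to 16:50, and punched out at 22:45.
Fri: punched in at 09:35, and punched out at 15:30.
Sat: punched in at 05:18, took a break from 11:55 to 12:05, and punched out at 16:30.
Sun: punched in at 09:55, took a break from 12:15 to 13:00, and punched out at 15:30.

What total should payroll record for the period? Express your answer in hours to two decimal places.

52.17 hours

Tue: 06:06–15:28 = 9 h 22 min
Wed: 05:04–14:54 = 9 h 50 min; less 20 min break → 9 h 30 min
Thu: 11:04–22:45 = 11 h 41 min; less 10 min break → 11 h 31 min
Fri: 09:35–15:30 = 5 h 55 min
Sat: 05:18–16:30 = 11 h 12 min; less 10 min break → 11 h 2 min
Sun: 09:55–15:30 = 5 h 35 min; less 45 min break → 4 h 50 min
Total: 9 h 22 min + 9 h 30 min + 11 h 31 min + 5 h 55 min + 11 h 2 min + 4 h 50 min = 52 h 10 min.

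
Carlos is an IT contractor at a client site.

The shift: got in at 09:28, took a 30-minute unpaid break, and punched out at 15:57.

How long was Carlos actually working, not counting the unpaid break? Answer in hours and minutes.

5 h 59 min

The shift: 09:28–15:57 = 6 h 29 min; less 30 min break → 5 h 59 min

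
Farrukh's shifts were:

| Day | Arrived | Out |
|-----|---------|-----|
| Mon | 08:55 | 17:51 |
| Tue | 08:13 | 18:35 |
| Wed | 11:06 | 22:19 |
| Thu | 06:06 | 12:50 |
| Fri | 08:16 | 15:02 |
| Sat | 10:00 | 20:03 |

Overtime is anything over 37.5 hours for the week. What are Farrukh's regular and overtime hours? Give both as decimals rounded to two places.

Mon: 08:55–17:51 = 8 h 56 min
Tue: 08:13–18:35 = 10 h 22 min
Wed: 11:06–22:19 = 11 h 13 min
Thu: 06:06–12:50 = 6 h 44 min
Fri: 08:16–15:02 = 6 h 46 min
Sat: 10:00–20:03 = 10 h 3 min
Total worked: 54 h 4 min = 54.07 h.
Threshold 37.5 h → overtime 16 h 34 min, regular 37 h 30 min.

Regular 37.50 hours, overtime 16.57 hours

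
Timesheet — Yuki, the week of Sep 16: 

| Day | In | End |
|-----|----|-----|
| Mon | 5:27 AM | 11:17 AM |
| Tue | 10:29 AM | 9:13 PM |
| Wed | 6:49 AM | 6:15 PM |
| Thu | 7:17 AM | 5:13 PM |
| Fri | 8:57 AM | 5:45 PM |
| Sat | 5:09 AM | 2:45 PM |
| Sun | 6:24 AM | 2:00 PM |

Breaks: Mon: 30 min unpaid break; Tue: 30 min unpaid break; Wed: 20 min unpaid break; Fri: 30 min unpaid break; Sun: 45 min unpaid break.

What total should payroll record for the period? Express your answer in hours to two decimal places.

61.35 hours

Mon: 5:27 AM–11:17 AM = 5 h 50 min; less 30 min break → 5 h 20 min
Tue: 10:29 AM–9:13 PM = 10 h 44 min; less 30 min break → 10 h 14 min
Wed: 6:49 AM–6:15 PM = 11 h 26 min; less 20 min break → 11 h 6 min
Thu: 7:17 AM–5:13 PM = 9 h 56 min
Fri: 8:57 AM–5:45 PM = 8 h 48 min; less 30 min break → 8 h 18 min
Sat: 5:09 AM–2:45 PM = 9 h 36 min
Sun: 6:24 AM–2:00 PM = 7 h 36 min; less 45 min break → 6 h 51 min
Total: 5 h 20 min + 10 h 14 min + 11 h 6 min + 9 h 56 min + 8 h 18 min + 9 h 36 min + 6 h 51 min = 61 h 21 min.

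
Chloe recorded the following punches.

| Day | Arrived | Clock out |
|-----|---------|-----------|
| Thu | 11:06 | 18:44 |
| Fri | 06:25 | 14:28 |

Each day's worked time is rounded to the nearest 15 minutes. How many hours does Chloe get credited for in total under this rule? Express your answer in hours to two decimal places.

Thu: 11:06–18:44 = 7 h 38 min → rounds to 7 h 45 min
Fri: 06:25–14:28 = 8 h 3 min → rounds to 8 h 0 min
Total credited: 15 h 45 min.

15.75 hours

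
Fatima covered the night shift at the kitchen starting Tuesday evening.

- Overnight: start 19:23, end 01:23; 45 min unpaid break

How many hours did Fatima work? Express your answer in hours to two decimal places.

5.25 hours

Overnight: 19:23 → midnight = 4 h 37 min; midnight → 01:23 = 1 h 23 min; span 6 h 0 min; less 45 min break → 5 h 15 min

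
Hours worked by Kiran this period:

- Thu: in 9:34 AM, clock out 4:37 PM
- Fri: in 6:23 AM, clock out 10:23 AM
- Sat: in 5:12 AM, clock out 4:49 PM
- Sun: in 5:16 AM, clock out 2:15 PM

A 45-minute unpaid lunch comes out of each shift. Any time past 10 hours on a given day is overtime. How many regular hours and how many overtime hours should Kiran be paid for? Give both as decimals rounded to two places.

Thu: 9:34 AM–4:37 PM = 7 h 3 min; less 45 min break → 6 h 18 min
Fri: 6:23 AM–10:23 AM = 4 h 0 min; less 45 min break → 3 h 15 min
Sat: 5:12 AM–4:49 PM = 11 h 37 min; less 45 min break → 10 h 52 min
Sun: 5:16 AM–2:15 PM = 8 h 59 min; less 45 min break → 8 h 14 min
Thu reg 6 h 18 min / OT 0 h 0 min; Fri reg 3 h 15 min / OT 0 h 0 min; Sat reg 10 h 0 min / OT 0 h 52 min; Sun reg 8 h 14 min / OT 0 h 0 min.
Totals: regular 27 h 47 min, overtime 0 h 52 min.

Regular 27.78 hours, overtime 0.87 hours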